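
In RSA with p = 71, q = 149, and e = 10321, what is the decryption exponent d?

6641

φ(n) = (p−1)(q−1) = 70·148 = 10360.
Need d with 10321·d ≡ 1 (mod 10360). Apply the extended Euclidean algorithm:
10360 = 1*10321 + 39
10321 = 264*39 + 25
39 = 1*25 + 14
25 = 1*14 + 11
14 = 1*11 + 3
11 = 3*3 + 2
3 = 1*2 + 1
2 = 2*1 + 0
Back-substitute:
1 = 3 − 2
1 = −11 + 4·3
1 = 4·14 − 5·11
1 = −5·25 + 9·14
1 = 9·39 − 14·25
1 = −14·10321 + 3705·39
1 = 3705·10360 − 3719·10321
So 10321·(-3719) ≡ 1 (mod 10360), hence d ≡ -3719 ≡ 6641 (mod 10360).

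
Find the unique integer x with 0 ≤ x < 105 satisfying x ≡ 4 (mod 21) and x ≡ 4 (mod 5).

Write x = 4 + 21·k. Then 21·k ≡ 4 − 4 ≡ 0 (mod 5).
Need 21⁻¹ mod 5. Extended Euclid on (5, 1):
5 = 5*1 + 0
21⁻¹ ≡ 1 (mod 5), so k ≡ 1·0 ≡ 0 (mod 5).
x = 4 + 21·0 = 4.

4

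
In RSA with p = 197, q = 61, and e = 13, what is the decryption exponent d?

7237

φ(n) = (p−1)(q−1) = 196·60 = 11760.
Need d with 13·d ≡ 1 (mod 11760). Apply the extended Euclidean algorithm:
11760 = 904·13 + 8
13 = 1·8 + 5
8 = 1·5 + 3
5 = 1·3 + 2
3 = 1·2 + 1
2 = 2·1 + 0
Back-substitute:
1 = 3 − 2
1 = −5 + 2·3
1 = 2·8 − 3·5
1 = −3·13 + 5·8
1 = 5·11760 − 4523·13
So 13·(-4523) ≡ 1 (mod 11760), hence d ≡ -4523 ≡ 7237 (mod 11760).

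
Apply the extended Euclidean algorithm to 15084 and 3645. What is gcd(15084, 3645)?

Euclidean algorithm:
15084 = 4·3645 + 504
3645 = 7·504 + 117
504 = 4·117 + 36
117 = 3·36 + 9
36 = 4·9 + 0
gcd(15084, 3645) = 9.
Working backward:
9 = 117 − 3·36
9 = −3·504 + 13·117
9 = 13·3645 − 94·504
9 = −94·15084 + 389·3645
So 9 = (-94)·15084 + (389)·3645.

9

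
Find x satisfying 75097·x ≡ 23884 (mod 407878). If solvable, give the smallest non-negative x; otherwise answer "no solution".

229578

First find gcd(75097, 407878):
407878 = 5*75097 + 32393
75097 = 2*32393 + 10311
32393 = 3*10311 + 1460
10311 = 7*1460 + 91
1460 = 16*91 + 4
91 = 22*4 + 3
4 = 1*3 + 1
3 = 3*1 + 0
gcd = 1, so a unique solution mod 407878 exists.
Back-substitute for the Bézout coefficients:
1 = 4 − 3
1 = −91 + 23·4
1 = 23·1460 − 369·91
1 = −369·10311 + 2606·1460
1 = 2606·32393 − 8187·10311
1 = −8187·75097 + 18980·32393
1 = 18980·407878 − 103087·75097
So 75097·(-103087) ≡ 1 (mod 407878), giving 75097⁻¹ ≡ 304791.
x ≡ 75097⁻¹·23884 ≡ 304791·23884 ≡ 229578 (mod 407878).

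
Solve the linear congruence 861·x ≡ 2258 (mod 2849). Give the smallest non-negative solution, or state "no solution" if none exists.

gcd(861, 2849):
2849 = 3·861 + 266
861 = 3·266 + 63
266 = 4·63 + 14
63 = 4·14 + 7
14 = 2·7 + 0
gcd = 7, but 7 ∤ 2258, so the congruence has no solution.

no solution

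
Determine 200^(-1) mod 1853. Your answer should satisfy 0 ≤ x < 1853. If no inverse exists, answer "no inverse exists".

769

Apply the Euclidean algorithm to 1853 and 200:
1853 = 9·200 + 53
200 = 3·53 + 41
53 = 1·41 + 12
41 = 3·12 + 5
12 = 2·5 + 2
5 = 2·2 + 1
2 = 2·1 + 0
The gcd is 1. Working backward:
1 = 5 − 2·2
1 = −2·12 + 5·5
1 = 5·41 − 17·12
1 = −17·53 + 22·41
1 = 22·200 − 83·53
1 = −83·1853 + 769·200
So 200·769 ≡ 1 (mod 1853).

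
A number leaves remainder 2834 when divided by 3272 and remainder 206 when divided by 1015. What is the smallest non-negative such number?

1969306

Write x = 2834 + 3272·k. Then 3272·k ≡ 206 − 2834 ≡ 417 (mod 1015).
Need 3272⁻¹ mod 1015. Extended Euclid on (1015, 227):
1015 = 4×227 + 107
227 = 2×107 + 13
107 = 8×13 + 3
13 = 4×3 + 1
3 = 3×1 + 0
Back-substitute:
1 = 13 − 4·3
1 = −4·107 + 33·13
1 = 33·227 − 70·107
1 = −70·1015 + 313·227
3272⁻¹ ≡ 313 (mod 1015), so k ≡ 313·417 ≡ 601 (mod 1015).
x = 2834 + 3272·601 = 1969306.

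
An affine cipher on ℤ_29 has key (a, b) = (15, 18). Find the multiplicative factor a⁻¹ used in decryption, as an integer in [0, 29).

2

Extended Euclidean algorithm:
29 = 1*15 + 14
15 = 1*14 + 1
14 = 14*1 + 0
Since gcd(15, 29) = 1, back-substitute to write 1 as a combination:
1 = 15 − 14
1 = −29 + 2·15
So 15·2 ≡ 1 (mod 29).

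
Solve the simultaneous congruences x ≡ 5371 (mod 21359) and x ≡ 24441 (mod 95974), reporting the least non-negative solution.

1316787721

Write x = 5371 + 21359·k. Then 21359·k ≡ 24441 − 5371 ≡ 19070 (mod 95974).
Need 21359⁻¹ mod 95974. Extended Euclid on (95974, 21359):
95974 = 4·21359 + 10538
21359 = 2·10538 + 283
10538 = 37·283 + 67
283 = 4·67 + 15
67 = 4·15 + 7
15 = 2·7 + 1
7 = 7·1 + 0
Back-substitute:
1 = 15 − 2·7
1 = −2·67 + 9·15
1 = 9·283 − 38·67
1 = −38·10538 + 1415·283
1 = 1415·21359 − 2868·10538
1 = −2868·95974 + 12887·21359
21359⁻¹ ≡ 12887 (mod 95974), so k ≡ 12887·19070 ≡ 61650 (mod 95974).
x = 5371 + 21359·61650 = 1316787721.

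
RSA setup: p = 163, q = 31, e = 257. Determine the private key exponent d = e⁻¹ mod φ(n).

φ(n) = (p−1)(q−1) = 162·30 = 4860.
Need d with 257·d ≡ 1 (mod 4860). Apply the extended Euclidean algorithm:
4860 = 18×257 + 234
257 = 1×234 + 23
234 = 10×23 + 4
23 = 5×4 + 3
4 = 1×3 + 1
3 = 3×1 + 0
Back-substitute:
1 = 4 − 3
1 = −23 + 6·4
1 = 6·234 − 61·23
1 = −61·257 + 67·234
1 = 67·4860 − 1267·257
So 257·(-1267) ≡ 1 (mod 4860), hence d ≡ -1267 ≡ 3593 (mod 4860).

3593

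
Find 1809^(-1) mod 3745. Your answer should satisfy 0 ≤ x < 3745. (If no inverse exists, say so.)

1209

Extended Euclidean algorithm:
3745 = 2×1809 + 127
1809 = 14×127 + 31
127 = 4×31 + 3
31 = 10×3 + 1
3 = 3×1 + 0
The gcd is 1. Working backward:
1 = 31 − 10·3
1 = −10·127 + 41·31
1 = 41·1809 − 584·127
1 = −584·3745 + 1209·1809
So 1809·1209 ≡ 1 (mod 3745).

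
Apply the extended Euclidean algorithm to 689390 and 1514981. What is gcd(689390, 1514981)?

Repeated division:
1514981 = 2×689390 + 136201
689390 = 5×136201 + 8385
136201 = 16×8385 + 2041
8385 = 4×2041 + 221
2041 = 9×221 + 52
221 = 4×52 + 13
52 = 4×13 + 0
gcd(689390, 1514981) = 13.
Back-substituting:
13 = 221 − 4·52
13 = −4·2041 + 37·221
13 = 37·8385 − 152·2041
13 = −152·136201 + 2469·8385
13 = 2469·689390 − 12497·136201
13 = −12497·1514981 + 27463·689390
So 13 = (-12497)·1514981 + (27463)·689390.

13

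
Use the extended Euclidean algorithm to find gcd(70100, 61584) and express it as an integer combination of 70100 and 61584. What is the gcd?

Repeated division:
70100 = 1×61584 + 8516
61584 = 7×8516 + 1972
8516 = 4×1972 + 628
1972 = 3×628 + 88
628 = 7×88 + 12
88 = 7×12 + 4
12 = 3×4 + 0
gcd(70100, 61584) = 4.
Back-substituting:
4 = 88 − 7·12
4 = −7·628 + 50·88
4 = 50·1972 − 157·628
4 = −157·8516 + 678·1972
4 = 678·61584 − 4903·8516
4 = −4903·70100 + 5581·61584
So 4 = (-4903)·70100 + (5581)·61584.

4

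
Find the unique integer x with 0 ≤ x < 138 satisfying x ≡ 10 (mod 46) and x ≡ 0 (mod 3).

Write x = 10 + 46·k. Then 46·k ≡ 0 − 10 ≡ 2 (mod 3).
Need 46⁻¹ mod 3. Extended Euclid on (3, 1):
3 = 3·1 + 0
46⁻¹ ≡ 1 (mod 3), so k ≡ 1·2 ≡ 2 (mod 3).
x = 10 + 46·2 = 102.

102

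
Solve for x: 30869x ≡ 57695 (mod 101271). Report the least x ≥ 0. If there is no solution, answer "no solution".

42562

First find gcd(30869, 101271):
101271 = 3·30869 + 8664
30869 = 3·8664 + 4877
8664 = 1·4877 + 3787
4877 = 1·3787 + 1090
3787 = 3·1090 + 517
1090 = 2·517 + 56
517 = 9·56 + 13
56 = 4·13 + 4
13 = 3·4 + 1
4 = 4·1 + 0
gcd = 1, so a unique solution mod 101271 exists.
Back-substitute for the Bézout coefficients:
1 = 13 − 3·4
1 = −3·56 + 13·13
1 = 13·517 − 120·56
1 = −120·1090 + 253·517
1 = 253·3787 − 879·1090
1 = −879·4877 + 1132·3787
1 = 1132·8664 − 2011·4877
1 = −2011·30869 + 7165·8664
1 = 7165·101271 − 23506·30869
So 30869·(-23506) ≡ 1 (mod 101271), giving 30869⁻¹ ≡ 77765.
x ≡ 30869⁻¹·57695 ≡ 77765·57695 ≡ 42562 (mod 101271).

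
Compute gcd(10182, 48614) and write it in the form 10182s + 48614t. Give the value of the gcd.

2

Euclidean algorithm:
48614 = 4·10182 + 7886
10182 = 1·7886 + 2296
7886 = 3·2296 + 998
2296 = 2·998 + 300
998 = 3·300 + 98
300 = 3·98 + 6
98 = 16·6 + 2
6 = 3·2 + 0
gcd(10182, 48614) = 2.
Back-substituting:
2 = 98 − 16·6
2 = −16·300 + 49·98
2 = 49·998 − 163·300
2 = −163·2296 + 375·998
2 = 375·7886 − 1288·2296
2 = −1288·10182 + 1663·7886
2 = 1663·48614 − 7940·10182
So 2 = (1663)·48614 + (-7940)·10182.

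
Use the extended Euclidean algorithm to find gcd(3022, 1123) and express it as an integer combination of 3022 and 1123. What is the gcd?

Repeated division:
3022 = 2*1123 + 776
1123 = 1*776 + 347
776 = 2*347 + 82
347 = 4*82 + 19
82 = 4*19 + 6
19 = 3*6 + 1
6 = 6*1 + 0
gcd(3022, 1123) = 1.
Back-substituting:
1 = 19 − 3·6
1 = −3·82 + 13·19
1 = 13·347 − 55·82
1 = −55·776 + 123·347
1 = 123·1123 − 178·776
1 = −178·3022 + 479·1123
So 1 = (-178)·3022 + (479)·1123.

1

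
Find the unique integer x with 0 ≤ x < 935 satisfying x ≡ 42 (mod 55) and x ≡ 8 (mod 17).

Write x = 42 + 55·k. Then 55·k ≡ 8 − 42 ≡ 0 (mod 17).
Need 55⁻¹ mod 17. Extended Euclid on (17, 4):
17 = 4·4 + 1
4 = 4·1 + 0
Back-substitute:
1 = 17 − 4·4
55⁻¹ ≡ 13 (mod 17), so k ≡ 13·0 ≡ 0 (mod 17).
x = 42 + 55·0 = 42.

42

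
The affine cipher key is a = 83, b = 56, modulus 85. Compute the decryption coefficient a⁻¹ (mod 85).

42

gcd(85, 83) by repeated division:
85 = 1×83 + 2
83 = 41×2 + 1
2 = 2×1 + 0
The gcd is 1. Working backward:
1 = 83 − 41·2
1 = −41·85 + 42·83
So 83·42 ≡ 1 (mod 85).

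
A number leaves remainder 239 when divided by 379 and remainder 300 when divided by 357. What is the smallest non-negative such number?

Write x = 239 + 379·k. Then 379·k ≡ 300 − 239 ≡ 61 (mod 357).
Need 379⁻¹ mod 357. Extended Euclid on (357, 22):
357 = 16×22 + 5
22 = 4×5 + 2
5 = 2×2 + 1
2 = 2×1 + 0
Back-substitute:
1 = 5 − 2·2
1 = −2·22 + 9·5
1 = 9·357 − 146·22
379⁻¹ ≡ 211 (mod 357), so k ≡ 211·61 ≡ 19 (mod 357).
x = 239 + 379·19 = 7440.

7440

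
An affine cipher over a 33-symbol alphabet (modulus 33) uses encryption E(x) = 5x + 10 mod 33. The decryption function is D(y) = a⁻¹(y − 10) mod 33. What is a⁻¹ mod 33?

Apply the Euclidean algorithm to 33 and 5:
33 = 6·5 + 3
5 = 1·3 + 2
3 = 1·2 + 1
2 = 2·1 + 0
Since gcd(5, 33) = 1, back-substitute to write 1 as a combination:
1 = 3 − 2
1 = −5 + 2·3
1 = 2·33 − 13·5
Thus 5·(-13) ≡ 1 (mod 33); reducing, -13 mod 33 = 20.

20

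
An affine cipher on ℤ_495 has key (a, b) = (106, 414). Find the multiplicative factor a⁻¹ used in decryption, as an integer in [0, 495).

Run Euclid on (495, 106):
495 = 4·106 + 71
106 = 1·71 + 35
71 = 2·35 + 1
35 = 35·1 + 0
Since gcd(106, 495) = 1, back-substitute to write 1 as a combination:
1 = 71 − 2·35
1 = −2·106 + 3·71
1 = 3·495 − 14·106
Hence 106⁻¹ ≡ -14 ≡ 481 (mod 495).

481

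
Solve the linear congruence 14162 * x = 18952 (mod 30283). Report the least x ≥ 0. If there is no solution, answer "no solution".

First find gcd(14162, 30283):
30283 = 2·14162 + 1959
14162 = 7·1959 + 449
1959 = 4·449 + 163
449 = 2·163 + 123
163 = 1·123 + 40
123 = 3·40 + 3
40 = 13·3 + 1
3 = 3·1 + 0
gcd = 1, so a unique solution mod 30283 exists.
Back-substitute for the Bézout coefficients:
1 = 40 − 13·3
1 = −13·123 + 40·40
1 = 40·163 − 53·123
1 = −53·449 + 146·163
1 = 146·1959 − 637·449
1 = −637·14162 + 4605·1959
1 = 4605·30283 − 9847·14162
So 14162·(-9847) ≡ 1 (mod 30283), giving 14162⁻¹ ≡ 20436.
x ≡ 14162⁻¹·18952 ≡ 20436·18952 ≡ 13785 (mod 30283).

13785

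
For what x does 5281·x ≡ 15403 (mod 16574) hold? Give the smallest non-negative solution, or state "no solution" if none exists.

14901

First find gcd(5281, 16574):
16574 = 3×5281 + 731
5281 = 7×731 + 164
731 = 4×164 + 75
164 = 2×75 + 14
75 = 5×14 + 5
14 = 2×5 + 4
5 = 1×4 + 1
4 = 4×1 + 0
gcd = 1, so a unique solution mod 16574 exists.
Back-substitute for the Bézout coefficients:
1 = 5 − 4
1 = −14 + 3·5
1 = 3·75 − 16·14
1 = −16·164 + 35·75
1 = 35·731 − 156·164
1 = −156·5281 + 1127·731
1 = 1127·16574 − 3537·5281
So 5281·(-3537) ≡ 1 (mod 16574), giving 5281⁻¹ ≡ 13037.
x ≡ 5281⁻¹·15403 ≡ 13037·15403 ≡ 14901 (mod 16574).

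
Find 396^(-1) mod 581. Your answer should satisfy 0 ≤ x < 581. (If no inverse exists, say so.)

380

gcd(581, 396) by repeated division:
581 = 1·396 + 185
396 = 2·185 + 26
185 = 7·26 + 3
26 = 8·3 + 2
3 = 1·2 + 1
2 = 2·1 + 0
gcd = 1, so the inverse exists. Back-substitute:
1 = 3 − 2
1 = −26 + 9·3
1 = 9·185 − 64·26
1 = −64·396 + 137·185
1 = 137·581 − 201·396
Hence 396⁻¹ ≡ -201 ≡ 380 (mod 581).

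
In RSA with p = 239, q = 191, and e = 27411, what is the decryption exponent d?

φ(n) = (p−1)(q−1) = 238·190 = 45220.
Need d with 27411·d ≡ 1 (mod 45220). Apply the extended Euclidean algorithm:
45220 = 1*27411 + 17809
27411 = 1*17809 + 9602
17809 = 1*9602 + 8207
9602 = 1*8207 + 1395
8207 = 5*1395 + 1232
1395 = 1*1232 + 163
1232 = 7*163 + 91
163 = 1*91 + 72
91 = 1*72 + 19
72 = 3*19 + 15
19 = 1*15 + 4
15 = 3*4 + 3
4 = 1*3 + 1
3 = 3*1 + 0
Back-substitute:
1 = 4 − 3
1 = −15 + 4·4
1 = 4·19 − 5·15
1 = −5·72 + 19·19
1 = 19·91 − 24·72
1 = −24·163 + 43·91
1 = 43·1232 − 325·163
1 = −325·1395 + 368·1232
1 = 368·8207 − 2165·1395
1 = −2165·9602 + 2533·8207
1 = 2533·17809 − 4698·9602
1 = −4698·27411 + 7231·17809
1 = 7231·45220 − 11929·27411
So 27411·(-11929) ≡ 1 (mod 45220), hence d ≡ -11929 ≡ 33291 (mod 45220).

33291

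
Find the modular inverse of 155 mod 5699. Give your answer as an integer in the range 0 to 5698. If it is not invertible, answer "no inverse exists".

gcd(5699, 155) by repeated division:
5699 = 36·155 + 119
155 = 1·119 + 36
119 = 3·36 + 11
36 = 3·11 + 3
11 = 3·3 + 2
3 = 1·2 + 1
2 = 2·1 + 0
gcd = 1, so the inverse exists. Back-substitute:
1 = 3 − 2
1 = −11 + 4·3
1 = 4·36 − 13·11
1 = −13·119 + 43·36
1 = 43·155 − 56·119
1 = −56·5699 + 2059·155
So 155·2059 ≡ 1 (mod 5699).

2059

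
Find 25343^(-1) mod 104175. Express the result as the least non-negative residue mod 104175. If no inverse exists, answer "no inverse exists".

Run Euclid on (104175, 25343):
104175 = 4*25343 + 2803
25343 = 9*2803 + 116
2803 = 24*116 + 19
116 = 6*19 + 2
19 = 9*2 + 1
2 = 2*1 + 0
gcd = 1, so the inverse exists. Back-substitute:
1 = 19 − 9·2
1 = −9·116 + 55·19
1 = 55·2803 − 1329·116
1 = −1329·25343 + 12016·2803
1 = 12016·104175 − 49393·25343
So 25343·(-49393) ≡ 1 (mod 104175), and -49393 ≡ 54782 (mod 104175).

54782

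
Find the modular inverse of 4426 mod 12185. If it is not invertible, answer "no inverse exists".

Apply the Euclidean algorithm to 12185 and 4426:
12185 = 2*4426 + 3333
4426 = 1*3333 + 1093
3333 = 3*1093 + 54
1093 = 20*54 + 13
54 = 4*13 + 2
13 = 6*2 + 1
2 = 2*1 + 0
Since gcd(4426, 12185) = 1, back-substitute to write 1 as a combination:
1 = 13 − 6·2
1 = −6·54 + 25·13
1 = 25·1093 − 506·54
1 = −506·3333 + 1543·1093
1 = 1543·4426 − 2049·3333
1 = −2049·12185 + 5641·4426
So 4426·5641 ≡ 1 (mod 12185).

5641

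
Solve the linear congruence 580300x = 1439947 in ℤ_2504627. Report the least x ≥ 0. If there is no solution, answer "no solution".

2216483

First find gcd(580300, 2504627):
2504627 = 4·580300 + 183427
580300 = 3·183427 + 30019
183427 = 6·30019 + 3313
30019 = 9·3313 + 202
3313 = 16·202 + 81
202 = 2·81 + 40
81 = 2·40 + 1
40 = 40·1 + 0
gcd = 1, so a unique solution mod 2504627 exists.
Back-substitute for the Bézout coefficients:
1 = 81 − 2·40
1 = −2·202 + 5·81
1 = 5·3313 − 82·202
1 = −82·30019 + 743·3313
1 = 743·183427 − 4540·30019
1 = −4540·580300 + 14363·183427
1 = 14363·2504627 − 61992·580300
So 580300·(-61992) ≡ 1 (mod 2504627), giving 580300⁻¹ ≡ 2442635.
x ≡ 580300⁻¹·1439947 ≡ 2442635·1439947 ≡ 2216483 (mod 2504627).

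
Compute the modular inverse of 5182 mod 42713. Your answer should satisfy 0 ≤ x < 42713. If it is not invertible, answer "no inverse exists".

32451

Extended Euclidean algorithm:
42713 = 8·5182 + 1257
5182 = 4·1257 + 154
1257 = 8·154 + 25
154 = 6·25 + 4
25 = 6·4 + 1
4 = 4·1 + 0
gcd = 1, so the inverse exists. Back-substitute:
1 = 25 − 6·4
1 = −6·154 + 37·25
1 = 37·1257 − 302·154
1 = −302·5182 + 1245·1257
1 = 1245·42713 − 10262·5182
Thus 5182·(-10262) ≡ 1 (mod 42713); reducing, -10262 mod 42713 = 32451.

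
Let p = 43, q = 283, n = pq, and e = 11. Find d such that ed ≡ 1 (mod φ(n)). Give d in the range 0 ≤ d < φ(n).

4307

φ(n) = (p−1)(q−1) = 42·282 = 11844.
Need d with 11·d ≡ 1 (mod 11844). Apply the extended Euclidean algorithm:
11844 = 1076·11 + 8
11 = 1·8 + 3
8 = 2·3 + 2
3 = 1·2 + 1
2 = 2·1 + 0
Back-substitute:
1 = 3 − 2
1 = −8 + 3·3
1 = 3·11 − 4·8
1 = −4·11844 + 4307·11
So 11·4307 ≡ 1 (mod 11844), hence d = 4307.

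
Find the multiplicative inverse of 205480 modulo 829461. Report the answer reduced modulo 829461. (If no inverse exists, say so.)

Run Euclid on (829461, 205480):
829461 = 4×205480 + 7541
205480 = 27×7541 + 1873
7541 = 4×1873 + 49
1873 = 38×49 + 11
49 = 4×11 + 5
11 = 2×5 + 1
5 = 5×1 + 0
The gcd is 1. Working backward:
1 = 11 − 2·5
1 = −2·49 + 9·11
1 = 9·1873 − 344·49
1 = −344·7541 + 1385·1873
1 = 1385·205480 − 37739·7541
1 = −37739·829461 + 152341·205480
So 205480·152341 ≡ 1 (mod 829461).

152341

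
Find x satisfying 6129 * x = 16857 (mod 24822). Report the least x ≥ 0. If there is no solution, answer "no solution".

23

First find gcd(6129, 24822):
24822 = 4·6129 + 306
6129 = 20·306 + 9
306 = 34·9 + 0
gcd = 9 and 9 | 16857, so solutions exist. Divide through by 9: 681x ≡ 1873 (mod 2758).
Now find 681⁻¹ mod 2758:
2758 = 4*681 + 34
681 = 20*34 + 1
34 = 34*1 + 0
Back-substitute:
1 = 681 − 20·34
1 = −20·2758 + 81·681
So 681⁻¹ ≡ 81 (mod 2758).
Then x ≡ 81·1873 ≡ 23 (mod 2758); the smallest non-negative solution is x = 23.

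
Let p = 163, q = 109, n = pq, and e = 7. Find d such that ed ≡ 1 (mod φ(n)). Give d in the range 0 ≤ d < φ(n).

φ(n) = (p−1)(q−1) = 162·108 = 17496.
Need d with 7·d ≡ 1 (mod 17496). Apply the extended Euclidean algorithm:
17496 = 2499·7 + 3
7 = 2·3 + 1
3 = 3·1 + 0
Back-substitute:
1 = 7 − 2·3
1 = −2·17496 + 4999·7
So 7·4999 ≡ 1 (mod 17496), hence d = 4999.

4999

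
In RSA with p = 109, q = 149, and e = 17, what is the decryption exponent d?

3761

φ(n) = (p−1)(q−1) = 108·148 = 15984.
Need d with 17·d ≡ 1 (mod 15984). Apply the extended Euclidean algorithm:
15984 = 940·17 + 4
17 = 4·4 + 1
4 = 4·1 + 0
Back-substitute:
1 = 17 − 4·4
1 = −4·15984 + 3761·17
So 17·3761 ≡ 1 (mod 15984), hence d = 3761.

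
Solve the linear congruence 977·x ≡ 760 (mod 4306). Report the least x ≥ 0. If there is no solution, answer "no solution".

First find gcd(977, 4306):
4306 = 4×977 + 398
977 = 2×398 + 181
398 = 2×181 + 36
181 = 5×36 + 1
36 = 36×1 + 0
gcd = 1, so a unique solution mod 4306 exists.
Back-substitute for the Bézout coefficients:
1 = 181 − 5·36
1 = −5·398 + 11·181
1 = 11·977 − 27·398
1 = −27·4306 + 119·977
So 977·(119) ≡ 1 (mod 4306), giving 977⁻¹ ≡ 119.
x ≡ 977⁻¹·760 ≡ 119·760 ≡ 14 (mod 4306).

14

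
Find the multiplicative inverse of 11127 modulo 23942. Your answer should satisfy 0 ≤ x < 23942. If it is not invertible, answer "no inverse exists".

23247

Run Euclid on (23942, 11127):
23942 = 2·11127 + 1688
11127 = 6·1688 + 999
1688 = 1·999 + 689
999 = 1·689 + 310
689 = 2·310 + 69
310 = 4·69 + 34
69 = 2·34 + 1
34 = 34·1 + 0
Since gcd(11127, 23942) = 1, back-substitute to write 1 as a combination:
1 = 69 − 2·34
1 = −2·310 + 9·69
1 = 9·689 − 20·310
1 = −20·999 + 29·689
1 = 29·1688 − 49·999
1 = −49·11127 + 323·1688
1 = 323·23942 − 695·11127
So 11127·(-695) ≡ 1 (mod 23942), and -695 ≡ 23247 (mod 23942).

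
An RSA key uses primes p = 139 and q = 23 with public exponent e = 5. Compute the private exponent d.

φ(n) = (p−1)(q−1) = 138·22 = 3036.
Need d with 5·d ≡ 1 (mod 3036). Apply the extended Euclidean algorithm:
3036 = 607×5 + 1
5 = 5×1 + 0
Back-substitute:
1 = 3036 − 607·5
So 5·(-607) ≡ 1 (mod 3036), hence d ≡ -607 ≡ 2429 (mod 3036).

2429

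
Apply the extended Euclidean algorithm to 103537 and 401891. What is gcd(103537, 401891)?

7

Repeated division:
401891 = 3·103537 + 91280
103537 = 1·91280 + 12257
91280 = 7·12257 + 5481
12257 = 2·5481 + 1295
5481 = 4·1295 + 301
1295 = 4·301 + 91
301 = 3·91 + 28
91 = 3·28 + 7
28 = 4·7 + 0
gcd(103537, 401891) = 7.
Back-substituting:
7 = 91 − 3·28
7 = −3·301 + 10·91
7 = 10·1295 − 43·301
7 = −43·5481 + 182·1295
7 = 182·12257 − 407·5481
7 = −407·91280 + 3031·12257
7 = 3031·103537 − 3438·91280
7 = −3438·401891 + 13345·103537
So 7 = (-3438)·401891 + (13345)·103537.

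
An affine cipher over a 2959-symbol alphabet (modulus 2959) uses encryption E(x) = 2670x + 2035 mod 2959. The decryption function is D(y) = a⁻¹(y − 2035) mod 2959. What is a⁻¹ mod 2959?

gcd(2959, 2670) by repeated division:
2959 = 1*2670 + 289
2670 = 9*289 + 69
289 = 4*69 + 13
69 = 5*13 + 4
13 = 3*4 + 1
4 = 4*1 + 0
The gcd is 1. Working backward:
1 = 13 − 3·4
1 = −3·69 + 16·13
1 = 16·289 − 67·69
1 = −67·2670 + 619·289
1 = 619·2959 − 686·2670
So 2670·(-686) ≡ 1 (mod 2959), and -686 ≡ 2273 (mod 2959).

2273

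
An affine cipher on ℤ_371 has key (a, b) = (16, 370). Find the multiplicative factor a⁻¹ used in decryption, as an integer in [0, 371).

116

Extended Euclidean algorithm:
371 = 23×16 + 3
16 = 5×3 + 1
3 = 3×1 + 0
gcd = 1, so the inverse exists. Back-substitute:
1 = 16 − 5·3
1 = −5·371 + 116·16
So 16·116 ≡ 1 (mod 371).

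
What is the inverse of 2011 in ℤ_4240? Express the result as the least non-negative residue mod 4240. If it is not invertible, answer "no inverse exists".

gcd(4240, 2011) by repeated division:
4240 = 2·2011 + 218
2011 = 9·218 + 49
218 = 4·49 + 22
49 = 2·22 + 5
22 = 4·5 + 2
5 = 2·2 + 1
2 = 2·1 + 0
Since gcd(2011, 4240) = 1, back-substitute to write 1 as a combination:
1 = 5 − 2·2
1 = −2·22 + 9·5
1 = 9·49 − 20·22
1 = −20·218 + 89·49
1 = 89·2011 − 821·218
1 = −821·4240 + 1731·2011
So 2011·1731 ≡ 1 (mod 4240).

1731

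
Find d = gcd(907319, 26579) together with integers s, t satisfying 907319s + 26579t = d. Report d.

7

Euclidean algorithm:
907319 = 34*26579 + 3633
26579 = 7*3633 + 1148
3633 = 3*1148 + 189
1148 = 6*189 + 14
189 = 13*14 + 7
14 = 2*7 + 0
gcd(907319, 26579) = 7.
Back-substituting:
7 = 189 − 13·14
7 = −13·1148 + 79·189
7 = 79·3633 − 250·1148
7 = −250·26579 + 1829·3633
7 = 1829·907319 − 62436·26579
So 7 = (1829)·907319 + (-62436)·26579.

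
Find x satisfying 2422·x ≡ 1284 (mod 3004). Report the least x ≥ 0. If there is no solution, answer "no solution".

First find gcd(2422, 3004):
3004 = 1×2422 + 582
2422 = 4×582 + 94
582 = 6×94 + 18
94 = 5×18 + 4
18 = 4×4 + 2
4 = 2×2 + 0
gcd = 2 and 2 | 1284, so solutions exist. Divide through by 2: 1211x ≡ 642 (mod 1502).
Now find 1211⁻¹ mod 1502:
1502 = 1·1211 + 291
1211 = 4·291 + 47
291 = 6·47 + 9
47 = 5·9 + 2
9 = 4·2 + 1
2 = 2·1 + 0
Back-substitute:
1 = 9 − 4·2
1 = −4·47 + 21·9
1 = 21·291 − 130·47
1 = −130·1211 + 541·291
1 = 541·1502 − 671·1211
So 1211·(-671) ≡ 1 (mod 1502), i.e. 1211⁻¹ ≡ 831.
Then x ≡ 831·642 ≡ 292 (mod 1502); the smallest non-negative solution is x = 292.

292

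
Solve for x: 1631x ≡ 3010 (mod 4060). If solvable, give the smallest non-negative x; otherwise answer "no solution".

First find gcd(1631, 4060):
4060 = 2*1631 + 798
1631 = 2*798 + 35
798 = 22*35 + 28
35 = 1*28 + 7
28 = 4*7 + 0
gcd = 7 and 7 | 3010, so solutions exist. Divide through by 7: 233x ≡ 430 (mod 580).
Now find 233⁻¹ mod 580:
580 = 2·233 + 114
233 = 2·114 + 5
114 = 22·5 + 4
5 = 1·4 + 1
4 = 4·1 + 0
Back-substitute:
1 = 5 − 4
1 = −114 + 23·5
1 = 23·233 − 47·114
1 = −47·580 + 117·233
So 233⁻¹ ≡ 117 (mod 580).
Then x ≡ 117·430 ≡ 430 (mod 580); the smallest non-negative solution is x = 430.

430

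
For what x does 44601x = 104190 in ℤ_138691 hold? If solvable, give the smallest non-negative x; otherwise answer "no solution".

30069

First find gcd(44601, 138691):
138691 = 3*44601 + 4888
44601 = 9*4888 + 609
4888 = 8*609 + 16
609 = 38*16 + 1
16 = 16*1 + 0
gcd = 1, so a unique solution mod 138691 exists.
Back-substitute for the Bézout coefficients:
1 = 609 − 38·16
1 = −38·4888 + 305·609
1 = 305·44601 − 2783·4888
1 = −2783·138691 + 8654·44601
So 44601·(8654) ≡ 1 (mod 138691), giving 44601⁻¹ ≡ 8654.
x ≡ 44601⁻¹·104190 ≡ 8654·104190 ≡ 30069 (mod 138691).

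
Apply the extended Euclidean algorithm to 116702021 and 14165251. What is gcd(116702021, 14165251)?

Euclidean algorithm:
116702021 = 8×14165251 + 3380013
14165251 = 4×3380013 + 645199
3380013 = 5×645199 + 154018
645199 = 4×154018 + 29127
154018 = 5×29127 + 8383
29127 = 3×8383 + 3978
8383 = 2×3978 + 427
3978 = 9×427 + 135
427 = 3×135 + 22
135 = 6×22 + 3
22 = 7×3 + 1
3 = 3×1 + 0
gcd(116702021, 14165251) = 1.
Back-substituting:
1 = 22 − 7·3
1 = −7·135 + 43·22
1 = 43·427 − 136·135
1 = −136·3978 + 1267·427
1 = 1267·8383 − 2670·3978
1 = −2670·29127 + 9277·8383
1 = 9277·154018 − 49055·29127
1 = −49055·645199 + 205497·154018
1 = 205497·3380013 − 1076540·645199
1 = −1076540·14165251 + 4511657·3380013
1 = 4511657·116702021 − 37169796·14165251
So 1 = (4511657)·116702021 + (-37169796)·14165251.

1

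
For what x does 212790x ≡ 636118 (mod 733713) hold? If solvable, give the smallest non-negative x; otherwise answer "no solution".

gcd(212790, 733713):
733713 = 3×212790 + 95343
212790 = 2×95343 + 22104
95343 = 4×22104 + 6927
22104 = 3×6927 + 1323
6927 = 5×1323 + 312
1323 = 4×312 + 75
312 = 4×75 + 12
75 = 6×12 + 3
12 = 4×3 + 0
gcd = 3, but 3 ∤ 636118, so the congruence has no solution.

no solution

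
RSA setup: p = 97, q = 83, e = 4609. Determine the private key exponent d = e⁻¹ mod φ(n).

193

φ(n) = (p−1)(q−1) = 96·82 = 7872.
Need d with 4609·d ≡ 1 (mod 7872). Apply the extended Euclidean algorithm:
7872 = 1*4609 + 3263
4609 = 1*3263 + 1346
3263 = 2*1346 + 571
1346 = 2*571 + 204
571 = 2*204 + 163
204 = 1*163 + 41
163 = 3*41 + 40
41 = 1*40 + 1
40 = 40*1 + 0
Back-substitute:
1 = 41 − 40
1 = −163 + 4·41
1 = 4·204 − 5·163
1 = −5·571 + 14·204
1 = 14·1346 − 33·571
1 = −33·3263 + 80·1346
1 = 80·4609 − 113·3263
1 = −113·7872 + 193·4609
So 4609·193 ≡ 1 (mod 7872), hence d = 193.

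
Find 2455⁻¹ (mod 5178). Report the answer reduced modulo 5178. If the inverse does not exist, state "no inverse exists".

gcd(5178, 2455) by repeated division:
5178 = 2·2455 + 268
2455 = 9·268 + 43
268 = 6·43 + 10
43 = 4·10 + 3
10 = 3·3 + 1
3 = 3·1 + 0
gcd = 1, so the inverse exists. Back-substitute:
1 = 10 − 3·3
1 = −3·43 + 13·10
1 = 13·268 − 81·43
1 = −81·2455 + 742·268
1 = 742·5178 − 1565·2455
So 2455·(-1565) ≡ 1 (mod 5178), and -1565 ≡ 3613 (mod 5178).

3613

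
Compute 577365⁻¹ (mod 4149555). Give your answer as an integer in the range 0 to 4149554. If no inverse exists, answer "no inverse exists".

no inverse exists

Compute gcd(577365, 4149555):
4149555 = 7*577365 + 108000
577365 = 5*108000 + 37365
108000 = 2*37365 + 33270
37365 = 1*33270 + 4095
33270 = 8*4095 + 510
4095 = 8*510 + 15
510 = 34*15 + 0
Since gcd = 15 > 1, 577365 is not a unit mod 4149555.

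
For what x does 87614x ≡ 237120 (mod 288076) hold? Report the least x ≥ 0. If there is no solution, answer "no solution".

First find gcd(87614, 288076):
288076 = 3×87614 + 25234
87614 = 3×25234 + 11912
25234 = 2×11912 + 1410
11912 = 8×1410 + 632
1410 = 2×632 + 146
632 = 4×146 + 48
146 = 3×48 + 2
48 = 24×2 + 0
gcd = 2 and 2 | 237120, so solutions exist. Divide through by 2: 43807x ≡ 118560 (mod 144038).
Now find 43807⁻¹ mod 144038:
144038 = 3*43807 + 12617
43807 = 3*12617 + 5956
12617 = 2*5956 + 705
5956 = 8*705 + 316
705 = 2*316 + 73
316 = 4*73 + 24
73 = 3*24 + 1
24 = 24*1 + 0
Back-substitute:
1 = 73 − 3·24
1 = −3·316 + 13·73
1 = 13·705 − 29·316
1 = −29·5956 + 245·705
1 = 245·12617 − 519·5956
1 = −519·43807 + 1802·12617
1 = 1802·144038 − 5925·43807
So 43807·(-5925) ≡ 1 (mod 144038), i.e. 43807⁻¹ ≡ 138113.
Then x ≡ 138113·118560 ≡ 5326 (mod 144038); the smallest non-negative solution is x = 5326.

5326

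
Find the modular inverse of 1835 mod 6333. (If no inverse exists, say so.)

6050

gcd(6333, 1835) by repeated division:
6333 = 3·1835 + 828
1835 = 2·828 + 179
828 = 4·179 + 112
179 = 1·112 + 67
112 = 1·67 + 45
67 = 1·45 + 22
45 = 2·22 + 1
22 = 22·1 + 0
gcd = 1, so the inverse exists. Back-substitute:
1 = 45 − 2·22
1 = −2·67 + 3·45
1 = 3·112 − 5·67
1 = −5·179 + 8·112
1 = 8·828 − 37·179
1 = −37·1835 + 82·828
1 = 82·6333 − 283·1835
Hence 1835⁻¹ ≡ -283 ≡ 6050 (mod 6333).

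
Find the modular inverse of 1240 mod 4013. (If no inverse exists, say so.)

Apply the Euclidean algorithm to 4013 and 1240:
4013 = 3*1240 + 293
1240 = 4*293 + 68
293 = 4*68 + 21
68 = 3*21 + 5
21 = 4*5 + 1
5 = 5*1 + 0
The gcd is 1. Working backward:
1 = 21 − 4·5
1 = −4·68 + 13·21
1 = 13·293 − 56·68
1 = −56·1240 + 237·293
1 = 237·4013 − 767·1240
Hence 1240⁻¹ ≡ -767 ≡ 3246 (mod 4013).

3246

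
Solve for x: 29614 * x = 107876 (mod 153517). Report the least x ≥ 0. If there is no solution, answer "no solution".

gcd(29614, 153517):
153517 = 5·29614 + 5447
29614 = 5·5447 + 2379
5447 = 2·2379 + 689
2379 = 3·689 + 312
689 = 2·312 + 65
312 = 4·65 + 52
65 = 1·52 + 13
52 = 4·13 + 0
gcd = 13, but 13 ∤ 107876, so the congruence has no solution.

no solution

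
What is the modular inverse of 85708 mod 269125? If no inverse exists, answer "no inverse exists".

Extended Euclidean algorithm:
269125 = 3×85708 + 12001
85708 = 7×12001 + 1701
12001 = 7×1701 + 94
1701 = 18×94 + 9
94 = 10×9 + 4
9 = 2×4 + 1
4 = 4×1 + 0
gcd = 1, so the inverse exists. Back-substitute:
1 = 9 − 2·4
1 = −2·94 + 21·9
1 = 21·1701 − 380·94
1 = −380·12001 + 2681·1701
1 = 2681·85708 − 19147·12001
1 = −19147·269125 + 60122·85708
So 85708·60122 ≡ 1 (mod 269125).

60122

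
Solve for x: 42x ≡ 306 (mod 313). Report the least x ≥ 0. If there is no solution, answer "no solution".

52

First find gcd(42, 313):
313 = 7*42 + 19
42 = 2*19 + 4
19 = 4*4 + 3
4 = 1*3 + 1
3 = 3*1 + 0
gcd = 1, so a unique solution mod 313 exists.
Back-substitute for the Bézout coefficients:
1 = 4 − 3
1 = −19 + 5·4
1 = 5·42 − 11·19
1 = −11·313 + 82·42
So 42·(82) ≡ 1 (mod 313), giving 42⁻¹ ≡ 82.
x ≡ 42⁻¹·306 ≡ 82·306 ≡ 52 (mod 313).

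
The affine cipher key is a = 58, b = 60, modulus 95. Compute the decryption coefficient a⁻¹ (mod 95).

Run Euclid on (95, 58):
95 = 1·58 + 37
58 = 1·37 + 21
37 = 1·21 + 16
21 = 1·16 + 5
16 = 3·5 + 1
5 = 5·1 + 0
The gcd is 1. Working backward:
1 = 16 − 3·5
1 = −3·21 + 4·16
1 = 4·37 − 7·21
1 = −7·58 + 11·37
1 = 11·95 − 18·58
So 58·(-18) ≡ 1 (mod 95), and -18 ≡ 77 (mod 95).

77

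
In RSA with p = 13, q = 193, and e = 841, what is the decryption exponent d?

2041

φ(n) = (p−1)(q−1) = 12·192 = 2304.
Need d with 841·d ≡ 1 (mod 2304). Apply the extended Euclidean algorithm:
2304 = 2·841 + 622
841 = 1·622 + 219
622 = 2·219 + 184
219 = 1·184 + 35
184 = 5·35 + 9
35 = 3·9 + 8
9 = 1·8 + 1
8 = 8·1 + 0
Back-substitute:
1 = 9 − 8
1 = −35 + 4·9
1 = 4·184 − 21·35
1 = −21·219 + 25·184
1 = 25·622 − 71·219
1 = −71·841 + 96·622
1 = 96·2304 − 263·841
So 841·(-263) ≡ 1 (mod 2304), hence d ≡ -263 ≡ 2041 (mod 2304).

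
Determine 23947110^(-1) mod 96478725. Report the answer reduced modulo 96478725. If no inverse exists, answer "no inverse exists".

Euclidean algorithm on 96478725, 23947110:
96478725 = 4×23947110 + 690285
23947110 = 34×690285 + 477420
690285 = 1×477420 + 212865
477420 = 2×212865 + 51690
212865 = 4×51690 + 6105
51690 = 8×6105 + 2850
6105 = 2×2850 + 405
2850 = 7×405 + 15
405 = 27×15 + 0
gcd(23947110, 96478725) = 15 ≠ 1, so 23947110 has no multiplicative inverse modulo 96478725.

no inverse exists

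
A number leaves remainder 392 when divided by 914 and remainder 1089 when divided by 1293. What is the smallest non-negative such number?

Write x = 392 + 914·k. Then 914·k ≡ 1089 − 392 ≡ 697 (mod 1293).
Need 914⁻¹ mod 1293. Extended Euclid on (1293, 914):
1293 = 1·914 + 379
914 = 2·379 + 156
379 = 2·156 + 67
156 = 2·67 + 22
67 = 3·22 + 1
22 = 22·1 + 0
Back-substitute:
1 = 67 − 3·22
1 = −3·156 + 7·67
1 = 7·379 − 17·156
1 = −17·914 + 41·379
1 = 41·1293 − 58·914
914⁻¹ ≡ 1235 (mod 1293), so k ≡ 1235·697 ≡ 950 (mod 1293).
x = 392 + 914·950 = 868692.

868692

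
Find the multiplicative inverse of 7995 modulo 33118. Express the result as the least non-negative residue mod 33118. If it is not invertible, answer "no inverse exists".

Apply the Euclidean algorithm to 33118 and 7995:
33118 = 4*7995 + 1138
7995 = 7*1138 + 29
1138 = 39*29 + 7
29 = 4*7 + 1
7 = 7*1 + 0
Since gcd(7995, 33118) = 1, back-substitute to write 1 as a combination:
1 = 29 − 4·7
1 = −4·1138 + 157·29
1 = 157·7995 − 1103·1138
1 = −1103·33118 + 4569·7995
So 7995·4569 ≡ 1 (mod 33118).

4569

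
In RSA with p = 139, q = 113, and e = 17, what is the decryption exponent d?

φ(n) = (p−1)(q−1) = 138·112 = 15456.
Need d with 17·d ≡ 1 (mod 15456). Apply the extended Euclidean algorithm:
15456 = 909·17 + 3
17 = 5·3 + 2
3 = 1·2 + 1
2 = 2·1 + 0
Back-substitute:
1 = 3 − 2
1 = −17 + 6·3
1 = 6·15456 − 5455·17
So 17·(-5455) ≡ 1 (mod 15456), hence d ≡ -5455 ≡ 10001 (mod 15456).

10001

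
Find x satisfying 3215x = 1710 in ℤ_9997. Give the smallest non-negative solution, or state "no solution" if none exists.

First find gcd(3215, 9997):
9997 = 3*3215 + 352
3215 = 9*352 + 47
352 = 7*47 + 23
47 = 2*23 + 1
23 = 23*1 + 0
gcd = 1, so a unique solution mod 9997 exists.
Back-substitute for the Bézout coefficients:
1 = 47 − 2·23
1 = −2·352 + 15·47
1 = 15·3215 − 137·352
1 = −137·9997 + 426·3215
So 3215·(426) ≡ 1 (mod 9997), giving 3215⁻¹ ≡ 426.
x ≡ 3215⁻¹·1710 ≡ 426·1710 ≡ 8676 (mod 9997).

8676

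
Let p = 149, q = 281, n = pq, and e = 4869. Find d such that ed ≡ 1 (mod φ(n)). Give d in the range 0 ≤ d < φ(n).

φ(n) = (p−1)(q−1) = 148·280 = 41440.
Need d with 4869·d ≡ 1 (mod 41440). Apply the extended Euclidean algorithm:
41440 = 8×4869 + 2488
4869 = 1×2488 + 2381
2488 = 1×2381 + 107
2381 = 22×107 + 27
107 = 3×27 + 26
27 = 1×26 + 1
26 = 26×1 + 0
Back-substitute:
1 = 27 − 26
1 = −107 + 4·27
1 = 4·2381 − 89·107
1 = −89·2488 + 93·2381
1 = 93·4869 − 182·2488
1 = −182·41440 + 1549·4869
So 4869·1549 ≡ 1 (mod 41440), hence d = 1549.

1549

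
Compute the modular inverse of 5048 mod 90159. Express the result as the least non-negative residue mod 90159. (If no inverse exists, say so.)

Run Euclid on (90159, 5048):
90159 = 17·5048 + 4343
5048 = 1·4343 + 705
4343 = 6·705 + 113
705 = 6·113 + 27
113 = 4·27 + 5
27 = 5·5 + 2
5 = 2·2 + 1
2 = 2·1 + 0
Since gcd(5048, 90159) = 1, back-substitute to write 1 as a combination:
1 = 5 − 2·2
1 = −2·27 + 11·5
1 = 11·113 − 46·27
1 = −46·705 + 287·113
1 = 287·4343 − 1768·705
1 = −1768·5048 + 2055·4343
1 = 2055·90159 − 36703·5048
Hence 5048⁻¹ ≡ -36703 ≡ 53456 (mod 90159).

53456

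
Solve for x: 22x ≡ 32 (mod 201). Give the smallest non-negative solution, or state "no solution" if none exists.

First find gcd(22, 201):
201 = 9*22 + 3
22 = 7*3 + 1
3 = 3*1 + 0
gcd = 1, so a unique solution mod 201 exists.
Back-substitute for the Bézout coefficients:
1 = 22 − 7·3
1 = −7·201 + 64·22
So 22·(64) ≡ 1 (mod 201), giving 22⁻¹ ≡ 64.
x ≡ 22⁻¹·32 ≡ 64·32 ≡ 38 (mod 201).

38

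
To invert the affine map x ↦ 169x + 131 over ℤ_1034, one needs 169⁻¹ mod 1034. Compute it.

gcd(1034, 169) by repeated division:
1034 = 6×169 + 20
169 = 8×20 + 9
20 = 2×9 + 2
9 = 4×2 + 1
2 = 2×1 + 0
Since gcd(169, 1034) = 1, back-substitute to write 1 as a combination:
1 = 9 − 4·2
1 = −4·20 + 9·9
1 = 9·169 − 76·20
1 = −76·1034 + 465·169
So 169·465 ≡ 1 (mod 1034).

465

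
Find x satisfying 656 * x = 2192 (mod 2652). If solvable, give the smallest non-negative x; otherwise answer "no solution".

634

First find gcd(656, 2652):
2652 = 4×656 + 28
656 = 23×28 + 12
28 = 2×12 + 4
12 = 3×4 + 0
gcd = 4 and 4 | 2192, so solutions exist. Divide through by 4: 164x ≡ 548 (mod 663).
Now find 164⁻¹ mod 663:
663 = 4×164 + 7
164 = 23×7 + 3
7 = 2×3 + 1
3 = 3×1 + 0
Back-substitute:
1 = 7 − 2·3
1 = −2·164 + 47·7
1 = 47·663 − 190·164
So 164·(-190) ≡ 1 (mod 663), i.e. 164⁻¹ ≡ 473.
Then x ≡ 473·548 ≡ 634 (mod 663); the smallest non-negative solution is x = 634.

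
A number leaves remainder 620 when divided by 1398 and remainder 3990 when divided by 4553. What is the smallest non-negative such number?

5758982

Write x = 620 + 1398·k. Then 1398·k ≡ 3990 − 620 ≡ 3370 (mod 4553).
Need 1398⁻¹ mod 4553. Extended Euclid on (4553, 1398):
4553 = 3×1398 + 359
1398 = 3×359 + 321
359 = 1×321 + 38
321 = 8×38 + 17
38 = 2×17 + 4
17 = 4×4 + 1
4 = 4×1 + 0
Back-substitute:
1 = 17 − 4·4
1 = −4·38 + 9·17
1 = 9·321 − 76·38
1 = −76·359 + 85·321
1 = 85·1398 − 331·359
1 = −331·4553 + 1078·1398
1398⁻¹ ≡ 1078 (mod 4553), so k ≡ 1078·3370 ≡ 4119 (mod 4553).
x = 620 + 1398·4119 = 5758982.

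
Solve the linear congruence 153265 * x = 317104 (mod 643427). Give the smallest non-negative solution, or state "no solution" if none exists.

First find gcd(153265, 643427):
643427 = 4*153265 + 30367
153265 = 5*30367 + 1430
30367 = 21*1430 + 337
1430 = 4*337 + 82
337 = 4*82 + 9
82 = 9*9 + 1
9 = 9*1 + 0
gcd = 1, so a unique solution mod 643427 exists.
Back-substitute for the Bézout coefficients:
1 = 82 − 9·9
1 = −9·337 + 37·82
1 = 37·1430 − 157·337
1 = −157·30367 + 3334·1430
1 = 3334·153265 − 16827·30367
1 = −16827·643427 + 70642·153265
So 153265·(70642) ≡ 1 (mod 643427), giving 153265⁻¹ ≡ 70642.
x ≡ 153265⁻¹·317104 ≡ 70642·317104 ≡ 593190 (mod 643427).

593190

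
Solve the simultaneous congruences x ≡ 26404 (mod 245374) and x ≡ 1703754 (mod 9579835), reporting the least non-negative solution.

1913075593584

Write x = 26404 + 245374·k. Then 245374·k ≡ 1703754 − 26404 ≡ 1677350 (mod 9579835).
Need 245374⁻¹ mod 9579835. Extended Euclid on (9579835, 245374):
9579835 = 39×245374 + 10249
245374 = 23×10249 + 9647
10249 = 1×9647 + 602
9647 = 16×602 + 15
602 = 40×15 + 2
15 = 7×2 + 1
2 = 2×1 + 0
Back-substitute:
1 = 15 − 7·2
1 = −7·602 + 281·15
1 = 281·9647 − 4503·602
1 = −4503·10249 + 4784·9647
1 = 4784·245374 − 114535·10249
1 = −114535·9579835 + 4471649·245374
245374⁻¹ ≡ 4471649 (mod 9579835), so k ≡ 4471649·1677350 ≡ 7796570 (mod 9579835).
x = 26404 + 245374·7796570 = 1913075593584.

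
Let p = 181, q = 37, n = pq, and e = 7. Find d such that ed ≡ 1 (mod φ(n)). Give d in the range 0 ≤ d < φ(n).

φ(n) = (p−1)(q−1) = 180·36 = 6480.
Need d with 7·d ≡ 1 (mod 6480). Apply the extended Euclidean algorithm:
6480 = 925*7 + 5
7 = 1*5 + 2
5 = 2*2 + 1
2 = 2*1 + 0
Back-substitute:
1 = 5 − 2·2
1 = −2·7 + 3·5
1 = 3·6480 − 2777·7
So 7·(-2777) ≡ 1 (mod 6480), hence d ≡ -2777 ≡ 3703 (mod 6480).

3703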